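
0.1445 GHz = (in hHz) 1.445e+06. Check: 1 GHz = 1e+09 Hz, so 0.1445 GHz = 0.1445 * 1e+09 = 1.445e+08 Hz. 1 hHz = 100 Hz, so 1.445e+08 Hz = 1.445e+08 / 100 = 1445000 hHz ≈ 1.445e+06 hHz (4 s.f.).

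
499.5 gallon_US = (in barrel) 1 gallon_US = 0.0037854118 m^3, so 499.5 gallon_US = 499.5 * 0.0037854118 = 1.8908132 m^3. 1 barrel = 0.15898729 m^3, so 1.8908132 m^3 = 1.8908132 / 0.15898729 = 11.892857 barrel ≈ 11.89 barrel (4 s.f.). Final answer: 11.89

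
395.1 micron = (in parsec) 1.28e-20. Check: 1 micron = 1e-06 m, so 395.1 micron = 395.1 * 1e-06 = 0.0003951 m. 1 parsec = 3.0856776e+16 m, so 0.0003951 m = 0.0003951 / 3.0856776e+16 = 1.2804319e-20 parsec ≈ 1.28e-20 parsec (4 s.f.).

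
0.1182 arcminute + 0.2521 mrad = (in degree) 0.01641. Check: 1 arcminute = 0.00029088821 rad, so 0.1182 arcminute = 0.1182 * 0.00029088821 = 3.4382986e-05 rad. 1 mrad = 0.001 rad, so 0.2521 mrad = 0.2521 * 0.001 = 0.0002521 rad. Sum: 3.4382986e-05 + 0.0002521 = 0.00028648299 rad. 1 degree = 0.017453293 rad, so 0.00028648299 rad = 0.00028648299 / 0.017453293 = 0.016414266 degree ≈ 0.01641 degree (4 s.f.).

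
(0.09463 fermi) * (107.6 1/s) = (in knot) 1.979e-14. Check: 1 fermi = 1e-15 m, so 0.09463 fermi = 0.09463 * 1e-15 = 9.463e-17 m. 107.6 1/s = 107.6 Hz. Combine: 9.463e-17 m * 107.6 Hz = 1.0182188e-14 m/s. 1 knot = 0.51444444 m/s, so 1.0182188e-14 m/s = 1.0182188e-14 / 0.51444444 = 1.979259e-14 knot ≈ 1.979e-14 knot (4 s.f.).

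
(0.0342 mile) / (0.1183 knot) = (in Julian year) 1 mile = 1609.344 m, so 0.0342 mile = 0.0342 * 1609.344 = 55.039565 m. 1 knot = 0.51444444 m/s, so 0.1183 knot = 0.1183 * 0.51444444 = 0.060858778 m/s. Combine: 55.039565 m / 0.060858778 m/s = 904.3817 s. 1 Julian year = 31557600 s, so 904.3817 s = 904.3817 / 31557600 = 2.8658127e-05 Julian year ≈ 2.866e-05 Julian year (4 s.f.). Final answer: 2.866e-05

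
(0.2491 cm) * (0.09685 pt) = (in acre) 2.103e-11. Check: 1 cm = 0.01 m, so 0.2491 cm = 0.2491 * 0.01 = 0.002491 m. 1 pt = 0.00035277778 m, so 0.09685 pt = 0.09685 * 0.00035277778 = 3.4166528e-05 m. Combine: 0.002491 m * 3.4166528e-05 m = 8.5108821e-08 m^2. 1 acre = 4046.8564 m^2, so 8.5108821e-08 m^2 = 8.5108821e-08 / 4046.8564 = 2.1030848e-11 acre ≈ 2.103e-11 acre (4 s.f.).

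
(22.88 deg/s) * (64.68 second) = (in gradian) 1644. Check: 1 deg/s = 0.017453293 rad/s, so 22.88 deg/s = 22.88 * 0.017453293 = 0.39933133 rad/s. 64.68 second = 64.68 s. Combine: 0.39933133 rad/s * 64.68 s = 25.828751 rad. 1 gradian = 0.015707963 rad, so 25.828751 rad = 25.828751 / 0.015707963 = 1644.3093 gradian ≈ 1644 gradian (4 s.f.).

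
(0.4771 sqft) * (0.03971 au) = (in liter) 1 sqft = 0.09290304 m^2, so 0.4771 sqft = 0.4771 * 0.09290304 = 0.04432404 m^2. 1 au = 1.4959787e+11 m, so 0.03971 au = 0.03971 * 1.4959787e+11 = 5.9405314e+09 m. Combine: 0.04432404 m^2 * 5.9405314e+09 m = 2.6330836e+08 m^3. 1 liter = 0.001 m^3, so 2.6330836e+08 m^3 = 2.6330836e+08 / 0.001 = 2.6330836e+11 liter ≈ 2.633e+11 liter (4 s.f.). Final answer: 2.633e+11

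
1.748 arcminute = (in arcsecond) 104.9. Check: 1 arcminute = 0.00029088821 rad, so 1.748 arcminute = 1.748 * 0.00029088821 = 0.00050847259 rad. 1 arcsecond = 4.8481368e-06 rad, so 0.00050847259 rad = 0.00050847259 / 4.8481368e-06 = 104.88 arcsecond ≈ 104.9 arcsecond (4 s.f.).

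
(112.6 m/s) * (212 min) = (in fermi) 1.432e+21. Check: 112.6 m/s is already in m/s. 1 min = 60 s, so 212 min = 212 * 60 = 12720 s. Combine: 112.6 m/s * 12720 s = 1432272 m. 1 fermi = 1e-15 m, so 1432272 m = 1432272 / 1e-15 = 1.432272e+21 fermi ≈ 1.432e+21 fermi (4 s.f.).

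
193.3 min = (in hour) 1 min = 60 s, so 193.3 min = 193.3 * 60 = 11598 s. 1 hour = 3600 s, so 11598 s = 11598 / 3600 = 3.2216667 hour ≈ 3.222 hour (4 s.f.). Final answer: 3.222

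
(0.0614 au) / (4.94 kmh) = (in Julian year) 1 au = 1.4959787e+11 m, so 0.0614 au = 0.0614 * 1.4959787e+11 = 9.1853093e+09 m. 1 kmh = 0.27777778 m/s, so 4.94 kmh = 4.94 * 0.27777778 = 1.3722222 m/s. Combine: 9.1853093e+09 m / 1.3722222 m/s = 6.6937476e+09 s. 1 Julian year = 31557600 s, so 6.6937476e+09 s = 6.6937476e+09 / 31557600 = 212.11206 Julian year ≈ 212.1 Julian year (4 s.f.). Final answer: 212.1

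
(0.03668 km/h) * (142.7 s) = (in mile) 0.0009034. Check: 1 km/h = 0.27777778 m/s, so 0.03668 km/h = 0.03668 * 0.27777778 = 0.010188889 m/s. 142.7 s is already in s. Combine: 0.010188889 m/s * 142.7 s = 1.4539544 m. 1 mile = 1609.344 m, so 1.4539544 m = 1.4539544 / 1609.344 = 0.00090344541 mile ≈ 0.0009034 mile (4 s.f.).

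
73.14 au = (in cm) 1.094e+15. Check: 1 au = 1.4959787e+11 m, so 73.14 au = 73.14 * 1.4959787e+11 = 1.0941588e+13 m. 1 cm = 0.01 m, so 1.0941588e+13 m = 1.0941588e+13 / 0.01 = 1.0941588e+15 cm ≈ 1.094e+15 cm (4 s.f.).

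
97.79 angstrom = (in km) 9.779e-12. Check: 1 angstrom = 1e-10 m, so 97.79 angstrom = 97.79 * 1e-10 = 9.779e-09 m. 1 km = 1000 m, so 9.779e-09 m = 9.779e-09 / 1000 = 9.779e-12 km.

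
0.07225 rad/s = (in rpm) 1 rpm = 0.10471976 rad/s, so 0.07225 rad/s = 0.07225 / 0.10471976 = 0.68993668 rpm ≈ 0.6899 rpm (4 s.f.). Final answer: 0.6899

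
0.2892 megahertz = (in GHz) 0.0002892. Check: 1 megahertz = 1000000 Hz, so 0.2892 megahertz = 0.2892 * 1000000 = 289200 Hz. 1 GHz = 1e+09 Hz, so 289200 Hz = 289200 / 1e+09 = 0.0002892 GHz.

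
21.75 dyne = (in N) 0.0002175. Check: 1 dyne = 1e-05 N, so 21.75 dyne = 21.75 * 1e-05 = 0.0002175 N. Result: 0.0002175 N.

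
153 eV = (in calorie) 1 eV = 1.6021766e-19 J, so 153 eV = 153 * 1.6021766e-19 = 2.4513303e-17 J. 1 calorie = 4.184 J, so 2.4513303e-17 J = 2.4513303e-17 / 4.184 = 5.8588199e-18 calorie ≈ 5.859e-18 calorie (4 s.f.). Final answer: 5.859e-18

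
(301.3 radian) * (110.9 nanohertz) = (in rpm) 301.3 radian = 301.3 rad. 1 nanohertz = 1e-09 Hz, so 110.9 nanohertz = 110.9 * 1e-09 = 1.109e-07 Hz. Combine: 301.3 rad * 1.109e-07 Hz = 3.341417e-05 rad/s. 1 rpm = 0.10471976 rad/s, so 3.341417e-05 rad/s = 3.341417e-05 / 0.10471976 = 0.00031908182 rpm ≈ 0.0003191 rpm (4 s.f.). Final answer: 0.0003191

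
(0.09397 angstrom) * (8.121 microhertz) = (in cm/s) 7.631e-15. Check: 1 angstrom = 1e-10 m, so 0.09397 angstrom = 0.09397 * 1e-10 = 9.397e-12 m. 1 microhertz = 1e-06 Hz, so 8.121 microhertz = 8.121 * 1e-06 = 8.121e-06 Hz. Combine: 9.397e-12 m * 8.121e-06 Hz = 7.6313037e-17 m/s. 1 cm/s = 0.01 m/s, so 7.6313037e-17 m/s = 7.6313037e-17 / 0.01 = 7.6313037e-15 cm/s ≈ 7.631e-15 cm/s (4 s.f.).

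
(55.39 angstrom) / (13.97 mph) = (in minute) 1 angstrom = 1e-10 m, so 55.39 angstrom = 55.39 * 1e-10 = 5.539e-09 m. 1 mph = 0.44704 m/s, so 13.97 mph = 13.97 * 0.44704 = 6.2451488 m/s. Combine: 5.539e-09 m / 6.2451488 m/s = 8.8692843e-10 s. 1 minute = 60 s, so 8.8692843e-10 s = 8.8692843e-10 / 60 = 1.478214e-11 minute ≈ 1.478e-11 minute (4 s.f.). Final answer: 1.478e-11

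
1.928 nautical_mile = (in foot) 1.171e+04. Check: 1 nautical_mile = 1852 m, so 1.928 nautical_mile = 1.928 * 1852 = 3570.656 m. 1 foot = 0.3048 m, so 3570.656 m = 3570.656 / 0.3048 = 11714.751 foot ≈ 1.171e+04 foot (4 s.f.).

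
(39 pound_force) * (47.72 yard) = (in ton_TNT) 1.809e-06. Check: 1 pound_force = 4.4482216 N, so 39 pound_force = 39 * 4.4482216 = 173.48064 N. 1 yard = 0.9144 m, so 47.72 yard = 47.72 * 0.9144 = 43.635168 m. Combine: 173.48064 N * 43.635168 m = 7569.857 J. 1 ton_TNT = 4.184e+09 J, so 7569.857 J = 7569.857 / 4.184e+09 = 1.8092392e-06 ton_TNT ≈ 1.809e-06 ton_TNT (4 s.f.).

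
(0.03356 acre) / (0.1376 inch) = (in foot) 1 acre = 4046.8564 m^2, so 0.03356 acre = 0.03356 * 4046.8564 = 135.8125 m^2. 1 inch = 0.0254 m, so 0.1376 inch = 0.1376 * 0.0254 = 0.00349504 m. Combine: 135.8125 m^2 / 0.00349504 m = 38858.64 m. 1 foot = 0.3048 m, so 38858.64 m = 38858.64 / 0.3048 = 127488.98 foot ≈ 1.275e+05 foot (4 s.f.). Final answer: 1.275e+05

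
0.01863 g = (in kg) 1 g = 0.001 kg, so 0.01863 g = 0.01863 * 0.001 = 1.863e-05 kg. Result: 1.863e-05 kg. Final answer: 1.863e-05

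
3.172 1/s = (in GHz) 3.172e-09. Check: 3.172 1/s = 3.172 Hz. 1 GHz = 1e+09 Hz, so 3.172 Hz = 3.172 / 1e+09 = 3.172e-09 GHz.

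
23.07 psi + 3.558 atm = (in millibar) 1 psi = 6894.7573 Pa, so 23.07 psi = 23.07 * 6894.7573 = 159062.05 Pa. 1 atm = 101325 Pa, so 3.558 atm = 3.558 * 101325 = 360514.35 Pa. Sum: 159062.05 + 360514.35 = 519576.4 Pa. 1 millibar = 100 Pa, so 519576.4 Pa = 519576.4 / 100 = 5195.764 millibar ≈ 5196 millibar (4 s.f.). Final answer: 5196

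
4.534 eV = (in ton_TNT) 1.736e-28. Check: 1 eV = 1.6021766e-19 J, so 4.534 eV = 4.534 * 1.6021766e-19 = 7.2642689e-19 J. 1 ton_TNT = 4.184e+09 J, so 7.2642689e-19 J = 7.2642689e-19 / 4.184e+09 = 1.7362019e-28 ton_TNT ≈ 1.736e-28 ton_TNT (4 s.f.).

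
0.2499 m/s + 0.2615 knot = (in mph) 0.2499 m/s is already in m/s. 1 knot = 0.51444444 m/s, so 0.2615 knot = 0.2615 * 0.51444444 = 0.13452722 m/s. Sum: 0.2499 + 0.13452722 = 0.38442722 m/s. 1 mph = 0.44704 m/s, so 0.38442722 m/s = 0.38442722 / 0.44704 = 0.85993921 mph ≈ 0.8599 mph (4 s.f.). Final answer: 0.8599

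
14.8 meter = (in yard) 16.19. Check: 14.8 meter = 14.8 m. 1 yard = 0.9144 m, so 14.8 m = 14.8 / 0.9144 = 16.185477 yard ≈ 16.19 yard (4 s.f.).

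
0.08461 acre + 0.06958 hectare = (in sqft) 1.118e+04. Check: 1 acre = 4046.8564 m^2, so 0.08461 acre = 0.08461 * 4046.8564 = 342.40452 m^2. 1 hectare = 10000 m^2, so 0.06958 hectare = 0.06958 * 10000 = 695.8 m^2. Sum: 342.40452 + 695.8 = 1038.2045 m^2. 1 sqft = 0.09290304 m^2, so 1038.2045 m^2 = 1038.2045 / 0.09290304 = 11175.14 sqft ≈ 1.118e+04 sqft (4 s.f.).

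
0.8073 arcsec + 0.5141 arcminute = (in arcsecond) 31.65. Check: 1 arcsec = 4.8481368e-06 rad, so 0.8073 arcsec = 0.8073 * 4.8481368e-06 = 3.9139008e-06 rad. 1 arcminute = 0.00029088821 rad, so 0.5141 arcminute = 0.5141 * 0.00029088821 = 0.00014954563 rad. Sum: 3.9139008e-06 + 0.00014954563 = 0.00015345953 rad. 1 arcsecond = 4.8481368e-06 rad, so 0.00015345953 rad = 0.00015345953 / 4.8481368e-06 = 31.6533 arcsecond ≈ 31.65 arcsecond (4 s.f.).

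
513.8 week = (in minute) 5.179e+06. Check: 1 week = 604800 s, so 513.8 week = 513.8 * 604800 = 3.1074624e+08 s. 1 minute = 60 s, so 3.1074624e+08 s = 3.1074624e+08 / 60 = 5179104 minute ≈ 5.179e+06 minute (4 s.f.).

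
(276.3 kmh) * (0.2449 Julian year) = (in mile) 1 kmh = 0.27777778 m/s, so 276.3 kmh = 276.3 * 0.27777778 = 76.75 m/s. 1 Julian year = 31557600 s, so 0.2449 Julian year = 0.2449 * 31557600 = 7728456.2 s. Combine: 76.75 m/s * 7728456.2 s = 5.9315902e+08 m. 1 mile = 1609.344 m, so 5.9315902e+08 m = 5.9315902e+08 / 1609.344 = 368571.93 mile ≈ 3.686e+05 mile (4 s.f.). Final answer: 3.686e+05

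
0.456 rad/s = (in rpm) 1 rpm = 0.10471976 rad/s, so 0.456 rad/s = 0.456 / 0.10471976 = 4.3544792 rpm ≈ 4.354 rpm (4 s.f.). Final answer: 4.354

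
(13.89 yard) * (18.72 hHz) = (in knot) 4.622e+04. Check: 1 yard = 0.9144 m, so 13.89 yard = 13.89 * 0.9144 = 12.701016 m. 1 hHz = 100 Hz, so 18.72 hHz = 18.72 * 100 = 1872 Hz. Combine: 12.701016 m * 1872 Hz = 23776.302 m/s. 1 knot = 0.51444444 m/s, so 23776.302 m/s = 23776.302 / 0.51444444 = 46217.434 knot ≈ 4.622e+04 knot (4 s.f.).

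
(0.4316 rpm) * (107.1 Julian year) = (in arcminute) 1 rpm = 0.10471976 rad/s, so 0.4316 rpm = 0.4316 * 0.10471976 = 0.045197046 rad/s. 1 Julian year = 31557600 s, so 107.1 Julian year = 107.1 * 31557600 = 3.379819e+09 s. Combine: 0.045197046 rad/s * 3.379819e+09 s = 1.5275783e+08 rad. 1 arcminute = 0.00029088821 rad, so 1.5275783e+08 rad = 1.5275783e+08 / 0.00029088821 = 5.2514275e+11 arcminute ≈ 5.251e+11 arcminute (4 s.f.). Final answer: 5.251e+11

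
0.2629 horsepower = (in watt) 1 horsepower = 745.69987 W, so 0.2629 horsepower = 0.2629 * 745.69987 = 196.0445 W. 196.0445 W = 196.0445 watt ≈ 196 watt (4 s.f.). Final answer: 196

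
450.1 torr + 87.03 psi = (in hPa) 1 torr = 133.32237 Pa, so 450.1 torr = 450.1 * 133.32237 = 60008.398 Pa. 1 psi = 6894.7573 Pa, so 87.03 psi = 87.03 * 6894.7573 = 600050.73 Pa. Sum: 60008.398 + 600050.73 = 660059.13 Pa. 1 hPa = 100 Pa, so 660059.13 Pa = 660059.13 / 100 = 6600.5913 hPa ≈ 6601 hPa (4 s.f.). Final answer: 6601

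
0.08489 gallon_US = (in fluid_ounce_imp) 1 gallon_US = 0.0037854118 m^3, so 0.08489 gallon_US = 0.08489 * 0.0037854118 = 0.00032134361 m^3. 1 fluid_ounce_imp = 2.8413063e-05 m^3, so 0.00032134361 m^3 = 0.00032134361 / 2.8413063e-05 = 11.309714 fluid_ounce_imp ≈ 11.31 fluid_ounce_imp (4 s.f.). Final answer: 11.31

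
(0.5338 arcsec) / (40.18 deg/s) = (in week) 6.102e-12. Check: 1 arcsec = 4.8481368e-06 rad, so 0.5338 arcsec = 0.5338 * 4.8481368e-06 = 2.5879354e-06 rad. 1 deg/s = 0.017453293 rad/s, so 40.18 deg/s = 40.18 * 0.017453293 = 0.70127329 rad/s. Combine: 2.5879354e-06 rad / 0.70127329 rad/s = 3.6903379e-06 s. 1 week = 604800 s, so 3.6903379e-06 s = 3.6903379e-06 / 604800 = 6.1017492e-12 week ≈ 6.102e-12 week (4 s.f.).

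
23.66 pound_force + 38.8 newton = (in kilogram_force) 1 pound_force = 4.4482216 N, so 23.66 pound_force = 23.66 * 4.4482216 = 105.24492 N. 38.8 newton = 38.8 N. Sum: 105.24492 + 38.8 = 144.04492 N. 1 kilogram_force = 9.80665 N, so 144.04492 N = 144.04492 / 9.80665 = 14.688494 kilogram_force ≈ 14.69 kilogram_force (4 s.f.). Final answer: 14.69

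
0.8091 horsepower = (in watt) 1 horsepower = 745.69987 W, so 0.8091 horsepower = 0.8091 * 745.69987 = 603.34577 W. 603.34577 W = 603.34577 watt ≈ 603.3 watt (4 s.f.). Final answer: 603.3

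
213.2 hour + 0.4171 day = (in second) 1 hour = 3600 s, so 213.2 hour = 213.2 * 3600 = 767520 s. 1 day = 86400 s, so 0.4171 day = 0.4171 * 86400 = 36037.44 s. Sum: 767520 + 36037.44 = 803557.44 s. 803557.44 s = 803557.44 second ≈ 8.036e+05 second (4 s.f.). Final answer: 8.036e+05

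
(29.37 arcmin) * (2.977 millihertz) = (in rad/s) 1 arcmin = 0.00029088821 rad, so 29.37 arcmin = 29.37 * 0.00029088821 = 0.0085433867 rad. 1 millihertz = 0.001 Hz, so 2.977 millihertz = 2.977 * 0.001 = 0.002977 Hz. Combine: 0.0085433867 rad * 0.002977 Hz = 2.5433662e-05 rad/s. Result: 2.5433662e-05 rad/s ≈ 2.543e-05 rad/s (4 s.f.). Final answer: 2.543e-05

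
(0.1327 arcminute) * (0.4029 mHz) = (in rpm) 1 arcminute = 0.00029088821 rad, so 0.1327 arcminute = 0.1327 * 0.00029088821 = 3.8600865e-05 rad. 1 mHz = 0.001 Hz, so 0.4029 mHz = 0.4029 * 0.001 = 0.0004029 Hz. Combine: 3.8600865e-05 rad * 0.0004029 Hz = 1.5552289e-08 rad/s. 1 rpm = 0.10471976 rad/s, so 1.5552289e-08 rad/s = 1.5552289e-08 / 0.10471976 = 1.4851342e-07 rpm ≈ 1.485e-07 rpm (4 s.f.). Final answer: 1.485e-07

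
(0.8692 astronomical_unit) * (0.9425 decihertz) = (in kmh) 1 astronomical_unit = 1.4959787e+11 m, so 0.8692 astronomical_unit = 0.8692 * 1.4959787e+11 = 1.3003047e+11 m. 1 decihertz = 0.1 Hz, so 0.9425 decihertz = 0.9425 * 0.1 = 0.09425 Hz. Combine: 1.3003047e+11 m * 0.09425 Hz = 1.2255372e+10 m/s. 1 kmh = 0.27777778 m/s, so 1.2255372e+10 m/s = 1.2255372e+10 / 0.27777778 = 4.4119338e+10 kmh ≈ 4.412e+10 kmh (4 s.f.). Final answer: 4.412e+10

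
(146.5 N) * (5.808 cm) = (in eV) 146.5 N is already in N. 1 cm = 0.01 m, so 5.808 cm = 5.808 * 0.01 = 0.05808 m. Combine: 146.5 N * 0.05808 m = 8.50872 J. 1 eV = 1.6021766e-19 J, so 8.50872 J = 8.50872 / 1.6021766e-19 = 5.3107253e+19 eV ≈ 5.311e+19 eV (4 s.f.). Final answer: 5.311e+19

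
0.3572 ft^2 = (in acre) 8.2e-06. Check: 1 ft^2 = 0.09290304 m^2, so 0.3572 ft^2 = 0.3572 * 0.09290304 = 0.033184966 m^2. 1 acre = 4046.8564 m^2, so 0.033184966 m^2 = 0.033184966 / 4046.8564 = 8.2001837e-06 acre ≈ 8.2e-06 acre (4 s.f.).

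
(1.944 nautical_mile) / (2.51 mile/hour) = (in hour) 1 nautical_mile = 1852 m, so 1.944 nautical_mile = 1.944 * 1852 = 3600.288 m. 1 mile/hour = 0.44704 m/s, so 2.51 mile/hour = 2.51 * 0.44704 = 1.1220704 m/s. Combine: 3600.288 m / 1.1220704 m/s = 3208.6115 s. 1 hour = 3600 s, so 3208.6115 s = 3208.6115 / 3600 = 0.89128097 hour ≈ 0.8913 hour (4 s.f.). Final answer: 0.8913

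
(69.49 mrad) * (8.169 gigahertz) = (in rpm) 5.421e+09. Check: 1 mrad = 0.001 rad, so 69.49 mrad = 69.49 * 0.001 = 0.06949 rad. 1 gigahertz = 1e+09 Hz, so 8.169 gigahertz = 8.169 * 1e+09 = 8.169e+09 Hz. Combine: 0.06949 rad * 8.169e+09 Hz = 5.6766381e+08 rad/s. 1 rpm = 0.10471976 rad/s, so 5.6766381e+08 rad/s = 5.6766381e+08 / 0.10471976 = 5.4207901e+09 rpm ≈ 5.421e+09 rpm (4 s.f.).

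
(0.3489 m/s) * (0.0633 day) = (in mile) 1.186. Check: 0.3489 m/s is already in m/s. 1 day = 86400 s, so 0.0633 day = 0.0633 * 86400 = 5469.12 s. Combine: 0.3489 m/s * 5469.12 s = 1908.176 m. 1 mile = 1609.344 m, so 1908.176 m = 1908.176 / 1609.344 = 1.1856856 mile ≈ 1.186 mile (4 s.f.).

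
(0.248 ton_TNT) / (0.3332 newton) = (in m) 3.114e+09. Check: 1 ton_TNT = 4.184e+09 J, so 0.248 ton_TNT = 0.248 * 4.184e+09 = 1.037632e+09 J. 0.3332 newton = 0.3332 N. Combine: 1.037632e+09 J / 0.3332 N = 3.1141417e+09 m. Result: 3.1141417e+09 m ≈ 3.114e+09 m (4 s.f.).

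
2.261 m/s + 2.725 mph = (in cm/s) 2.261 m/s is already in m/s. 1 mph = 0.44704 m/s, so 2.725 mph = 2.725 * 0.44704 = 1.218184 m/s. Sum: 2.261 + 1.218184 = 3.479184 m/s. 1 cm/s = 0.01 m/s, so 3.479184 m/s = 3.479184 / 0.01 = 347.9184 cm/s ≈ 347.9 cm/s (4 s.f.). Final answer: 347.9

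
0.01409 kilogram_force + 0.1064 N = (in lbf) 0.05498. Check: 1 kilogram_force = 9.80665 N, so 0.01409 kilogram_force = 0.01409 * 9.80665 = 0.1381757 N. 0.1064 N is already in N. Sum: 0.1381757 + 0.1064 = 0.2445757 N. 1 lbf = 4.4482216 N, so 0.2445757 N = 0.2445757 / 4.4482216 = 0.054982804 lbf ≈ 0.05498 lbf (4 s.f.).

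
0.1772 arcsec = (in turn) 1.367e-07. Check: 1 arcsec = 4.8481368e-06 rad, so 0.1772 arcsec = 0.1772 * 4.8481368e-06 = 8.5908984e-07 rad. 1 turn = 6.2831853 rad, so 8.5908984e-07 rad = 8.5908984e-07 / 6.2831853 = 1.367284e-07 turn ≈ 1.367e-07 turn (4 s.f.).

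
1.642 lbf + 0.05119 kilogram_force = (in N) 1 lbf = 4.4482216 N, so 1.642 lbf = 1.642 * 4.4482216 = 7.3039799 N. 1 kilogram_force = 9.80665 N, so 0.05119 kilogram_force = 0.05119 * 9.80665 = 0.50200241 N. Sum: 7.3039799 + 0.50200241 = 7.8059823 N. Result: 7.8059823 N ≈ 7.806 N (4 s.f.). Final answer: 7.806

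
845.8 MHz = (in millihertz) 8.458e+11. Check: 1 MHz = 1000000 Hz, so 845.8 MHz = 845.8 * 1000000 = 8.458e+08 Hz. 1 millihertz = 0.001 Hz, so 8.458e+08 Hz = 8.458e+08 / 0.001 = 8.458e+11 millihertz.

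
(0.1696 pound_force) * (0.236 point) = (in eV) 1 pound_force = 4.4482216 N, so 0.1696 pound_force = 0.1696 * 4.4482216 = 0.75441839 N. 1 point = 0.00035277778 m, so 0.236 point = 0.236 * 0.00035277778 = 8.3255556e-05 m. Combine: 0.75441839 N * 8.3255556e-05 m = 6.2809522e-05 J. 1 eV = 1.6021766e-19 J, so 6.2809522e-05 J = 6.2809522e-05 / 1.6021766e-19 = 3.920262e+14 eV ≈ 3.92e+14 eV (4 s.f.). Final answer: 3.92e+14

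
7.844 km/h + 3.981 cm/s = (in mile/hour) 1 km/h = 0.27777778 m/s, so 7.844 km/h = 7.844 * 0.27777778 = 2.1788889 m/s. 1 cm/s = 0.01 m/s, so 3.981 cm/s = 3.981 * 0.01 = 0.03981 m/s. Sum: 2.1788889 + 0.03981 = 2.2186989 m/s. 1 mile/hour = 0.44704 m/s, so 2.2186989 m/s = 2.2186989 / 0.44704 = 4.9630881 mile/hour ≈ 4.963 mile/hour (4 s.f.). Final answer: 4.963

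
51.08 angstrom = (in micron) 1 angstrom = 1e-10 m, so 51.08 angstrom = 51.08 * 1e-10 = 5.108e-09 m. 1 micron = 1e-06 m, so 5.108e-09 m = 5.108e-09 / 1e-06 = 0.005108 micron. Final answer: 0.005108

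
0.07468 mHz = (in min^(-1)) 0.004481. Check: 1 mHz = 0.001 Hz, so 0.07468 mHz = 0.07468 * 0.001 = 7.468e-05 Hz. 1 min^(-1) = 0.016666667 Hz, so 7.468e-05 Hz = 7.468e-05 / 0.016666667 = 0.0044808 min^(-1) ≈ 0.004481 min^(-1) (4 s.f.).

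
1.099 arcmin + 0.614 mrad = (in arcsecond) 1 arcmin = 0.00029088821 rad, so 1.099 arcmin = 1.099 * 0.00029088821 = 0.00031968614 rad. 1 mrad = 0.001 rad, so 0.614 mrad = 0.614 * 0.001 = 0.000614 rad. Sum: 0.00031968614 + 0.000614 = 0.00093368614 rad. 1 arcsecond = 4.8481368e-06 rad, so 0.00093368614 rad = 0.00093368614 / 4.8481368e-06 = 192.58659 arcsecond ≈ 192.6 arcsecond (4 s.f.). Final answer: 192.6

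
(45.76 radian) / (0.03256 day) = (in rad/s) 0.01627. Check: 45.76 radian = 45.76 rad. 1 day = 86400 s, so 0.03256 day = 0.03256 * 86400 = 2813.184 s. Combine: 45.76 rad / 2813.184 s = 0.016266266 rad/s. Result: 0.016266266 rad/s ≈ 0.01627 rad/s (4 s.f.).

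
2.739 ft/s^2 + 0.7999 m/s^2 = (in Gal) 1 ft/s^2 = 0.3048 m/s^2, so 2.739 ft/s^2 = 2.739 * 0.3048 = 0.8348472 m/s^2. 0.7999 m/s^2 is already in m/s^2. Sum: 0.8348472 + 0.7999 = 1.6347472 m/s^2. 1 Gal = 0.01 m/s^2, so 1.6347472 m/s^2 = 1.6347472 / 0.01 = 163.47472 Gal ≈ 163.5 Gal (4 s.f.). Final answer: 163.5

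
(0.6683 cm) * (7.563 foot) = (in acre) 1 cm = 0.01 m, so 0.6683 cm = 0.6683 * 0.01 = 0.006683 m. 1 foot = 0.3048 m, so 7.563 foot = 7.563 * 0.3048 = 2.3052024 m. Combine: 0.006683 m * 2.3052024 m = 0.015405668 m^2. 1 acre = 4046.8564 m^2, so 0.015405668 m^2 = 0.015405668 / 4046.8564 = 3.8068234e-06 acre ≈ 3.807e-06 acre (4 s.f.). Final answer: 3.807e-06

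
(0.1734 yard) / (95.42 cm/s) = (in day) 1.923e-06. Check: 1 yard = 0.9144 m, so 0.1734 yard = 0.1734 * 0.9144 = 0.15855696 m. 1 cm/s = 0.01 m/s, so 95.42 cm/s = 95.42 * 0.01 = 0.9542 m/s. Combine: 0.15855696 m / 0.9542 m/s = 0.16616743 s. 1 day = 86400 s, so 0.16616743 s = 0.16616743 / 86400 = 1.9232341e-06 day ≈ 1.923e-06 day (4 s.f.).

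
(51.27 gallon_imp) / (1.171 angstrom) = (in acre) 1 gallon_imp = 0.00454609 m^3, so 51.27 gallon_imp = 51.27 * 0.00454609 = 0.23307803 m^3. 1 angstrom = 1e-10 m, so 1.171 angstrom = 1.171 * 1e-10 = 1.171e-10 m. Combine: 0.23307803 m^3 / 1.171e-10 m = 1.9904187e+09 m^2. 1 acre = 4046.8564 m^2, so 1.9904187e+09 m^2 = 1.9904187e+09 / 4046.8564 = 491843.18 acre ≈ 4.918e+05 acre (4 s.f.). Final answer: 4.918e+05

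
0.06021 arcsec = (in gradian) 1.858e-05. Check: 1 arcsec = 4.8481368e-06 rad, so 0.06021 arcsec = 0.06021 * 4.8481368e-06 = 2.9190632e-07 rad. 1 gradian = 0.015707963 rad, so 2.9190632e-07 rad = 2.9190632e-07 / 0.015707963 = 1.8583333e-05 gradian ≈ 1.858e-05 gradian (4 s.f.).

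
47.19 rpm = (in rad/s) 1 rpm = 0.10471976 rad/s, so 47.19 rpm = 47.19 * 0.10471976 = 4.9417252 rad/s. Result: 4.9417252 rad/s ≈ 4.942 rad/s (4 s.f.). Final answer: 4.942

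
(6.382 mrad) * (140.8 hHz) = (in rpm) 858.1. Check: 1 mrad = 0.001 rad, so 6.382 mrad = 6.382 * 0.001 = 0.006382 rad. 1 hHz = 100 Hz, so 140.8 hHz = 140.8 * 100 = 14080 Hz. Combine: 0.006382 rad * 14080 Hz = 89.85856 rad/s. 1 rpm = 0.10471976 rad/s, so 89.85856 rad/s = 89.85856 / 0.10471976 = 858.08604 rpm ≈ 858.1 rpm (4 s.f.).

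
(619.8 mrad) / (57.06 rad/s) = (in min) 0.000181. Check: 1 mrad = 0.001 rad, so 619.8 mrad = 619.8 * 0.001 = 0.6198 rad. 57.06 rad/s is already in rad/s. Combine: 0.6198 rad / 57.06 rad/s = 0.01086225 s. 1 min = 60 s, so 0.01086225 s = 0.01086225 / 60 = 0.0001810375 min ≈ 0.000181 min (4 s.f.).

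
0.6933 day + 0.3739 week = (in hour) 1 day = 86400 s, so 0.6933 day = 0.6933 * 86400 = 59901.12 s. 1 week = 604800 s, so 0.3739 week = 0.3739 * 604800 = 226134.72 s. Sum: 59901.12 + 226134.72 = 286035.84 s. 1 hour = 3600 s, so 286035.84 s = 286035.84 / 3600 = 79.4544 hour ≈ 79.45 hour (4 s.f.). Final answer: 79.45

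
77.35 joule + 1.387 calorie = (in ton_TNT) 1.987e-08. Check: 77.35 joule = 77.35 J. 1 calorie = 4.184 J, so 1.387 calorie = 1.387 * 4.184 = 5.803208 J. Sum: 77.35 + 5.803208 = 83.153208 J. 1 ton_TNT = 4.184e+09 J, so 83.153208 J = 83.153208 / 4.184e+09 = 1.9874094e-08 ton_TNT ≈ 1.987e-08 ton_TNT (4 s.f.).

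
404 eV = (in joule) 1 eV = 1.6021766e-19 J, so 404 eV = 404 * 1.6021766e-19 = 6.4727936e-17 J. 6.4727936e-17 J = 6.4727936e-17 joule ≈ 6.473e-17 joule (4 s.f.). Final answer: 6.473e-17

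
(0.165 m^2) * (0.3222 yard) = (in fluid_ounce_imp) 1711. Check: 0.165 m^2 is already in m^2. 1 yard = 0.9144 m, so 0.3222 yard = 0.3222 * 0.9144 = 0.29461968 m. Combine: 0.165 m^2 * 0.29461968 m = 0.048612247 m^3. 1 fluid_ounce_imp = 2.8413063e-05 m^3, so 0.048612247 m^3 = 0.048612247 / 2.8413063e-05 = 1710.9119 fluid_ounce_imp ≈ 1711 fluid_ounce_imp (4 s.f.).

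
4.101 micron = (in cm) 1 micron = 1e-06 m, so 4.101 micron = 4.101 * 1e-06 = 4.101e-06 m. 1 cm = 0.01 m, so 4.101e-06 m = 4.101e-06 / 0.01 = 0.0004101 cm. Final answer: 0.0004101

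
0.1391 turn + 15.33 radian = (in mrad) 1.62e+04. Check: 1 turn = 6.2831853 rad, so 0.1391 turn = 0.1391 * 6.2831853 = 0.87399108 rad. 15.33 radian = 15.33 rad. Sum: 0.87399108 + 15.33 = 16.203991 rad. 1 mrad = 0.001 rad, so 16.203991 rad = 16.203991 / 0.001 = 16203.991 mrad ≈ 1.62e+04 mrad (4 s.f.).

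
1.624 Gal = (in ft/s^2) 0.05328. Check: 1 Gal = 0.01 m/s^2, so 1.624 Gal = 1.624 * 0.01 = 0.01624 m/s^2. 1 ft/s^2 = 0.3048 m/s^2, so 0.01624 m/s^2 = 0.01624 / 0.3048 = 0.05328084 ft/s^2 ≈ 0.05328 ft/s^2 (4 s.f.).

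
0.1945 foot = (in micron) 5.928e+04. Check: 1 foot = 0.3048 m, so 0.1945 foot = 0.1945 * 0.3048 = 0.0592836 m. 1 micron = 1e-06 m, so 0.0592836 m = 0.0592836 / 1e-06 = 59283.6 micron ≈ 5.928e+04 micron (4 s.f.).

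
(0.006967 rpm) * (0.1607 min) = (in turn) 1 rpm = 0.10471976 rad/s, so 0.006967 rpm = 0.006967 * 0.10471976 = 0.00072958253 rad/s. 1 min = 60 s, so 0.1607 min = 0.1607 * 60 = 9.642 s. Combine: 0.00072958253 rad/s * 9.642 s = 0.0070346348 rad. 1 turn = 6.2831853 rad, so 0.0070346348 rad = 0.0070346348 / 6.2831853 = 0.0011195969 turn ≈ 0.00112 turn (4 s.f.). Final answer: 0.00112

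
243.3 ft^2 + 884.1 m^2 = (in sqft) 9760. Check: 1 ft^2 = 0.09290304 m^2, so 243.3 ft^2 = 243.3 * 0.09290304 = 22.60331 m^2. 884.1 m^2 is already in m^2. Sum: 22.60331 + 884.1 = 906.70331 m^2. 1 sqft = 0.09290304 m^2, so 906.70331 m^2 = 906.70331 / 0.09290304 = 9759.6732 sqft ≈ 9760 sqft (4 s.f.).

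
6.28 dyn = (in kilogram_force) 1 dyn = 1e-05 N, so 6.28 dyn = 6.28 * 1e-05 = 6.28e-05 N. 1 kilogram_force = 9.80665 N, so 6.28e-05 N = 6.28e-05 / 9.80665 = 6.4038178e-06 kilogram_force ≈ 6.404e-06 kilogram_force (4 s.f.). Final answer: 6.404e-06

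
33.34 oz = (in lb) 2.084. Check: 1 oz = 0.028349523 kg, so 33.34 oz = 33.34 * 0.028349523 = 0.9451731 kg. 1 lb = 0.45359237 kg, so 0.9451731 kg = 0.9451731 / 0.45359237 = 2.08375 lb ≈ 2.084 lb (4 s.f.).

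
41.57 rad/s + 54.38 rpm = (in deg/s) 41.57 rad/s is already in rad/s. 1 rpm = 0.10471976 rad/s, so 54.38 rpm = 54.38 * 0.10471976 = 5.6946603 rad/s. Sum: 41.57 + 5.6946603 = 47.26466 rad/s. 1 deg/s = 0.017453293 rad/s, so 47.26466 rad/s = 47.26466 / 0.017453293 = 2708.0656 deg/s ≈ 2708 deg/s (4 s.f.). Final answer: 2708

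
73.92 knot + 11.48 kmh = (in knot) 80.12. Check: 1 knot = 0.51444444 m/s, so 73.92 knot = 73.92 * 0.51444444 = 38.027733 m/s. 1 kmh = 0.27777778 m/s, so 11.48 kmh = 11.48 * 0.27777778 = 3.1888889 m/s. Sum: 38.027733 + 3.1888889 = 41.216622 m/s. 1 knot = 0.51444444 m/s, so 41.216622 m/s = 41.216622 / 0.51444444 = 80.118704 knot ≈ 80.12 knot (4 s.f.).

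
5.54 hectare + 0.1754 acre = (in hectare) 1 hectare = 10000 m^2, so 5.54 hectare = 5.54 * 10000 = 55400 m^2. 1 acre = 4046.8564 m^2, so 0.1754 acre = 0.1754 * 4046.8564 = 709.81862 m^2. Sum: 55400 + 709.81862 = 56109.819 m^2. 1 hectare = 10000 m^2, so 56109.819 m^2 = 56109.819 / 10000 = 5.6109819 hectare ≈ 5.611 hectare (4 s.f.). Final answer: 5.611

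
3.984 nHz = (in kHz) 1 nHz = 1e-09 Hz, so 3.984 nHz = 3.984 * 1e-09 = 3.984e-09 Hz. 1 kHz = 1000 Hz, so 3.984e-09 Hz = 3.984e-09 / 1000 = 3.984e-12 kHz. Final answer: 3.984e-12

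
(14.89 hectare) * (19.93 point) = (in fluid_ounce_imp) 3.685e+07. Check: 1 hectare = 10000 m^2, so 14.89 hectare = 14.89 * 10000 = 148900 m^2. 1 point = 0.00035277778 m, so 19.93 point = 19.93 * 0.00035277778 = 0.0070308611 m. Combine: 148900 m^2 * 0.0070308611 m = 1046.8952 m^3. 1 fluid_ounce_imp = 2.8413063e-05 m^3, so 1046.8952 m^3 = 1046.8952 / 2.8413063e-05 = 36845561 fluid_ounce_imp ≈ 3.685e+07 fluid_ounce_imp (4 s.f.).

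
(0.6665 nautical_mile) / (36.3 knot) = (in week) 0.0001093. Check: 1 nautical_mile = 1852 m, so 0.6665 nautical_mile = 0.6665 * 1852 = 1234.358 m. 1 knot = 0.51444444 m/s, so 36.3 knot = 36.3 * 0.51444444 = 18.674333 m/s. Combine: 1234.358 m / 18.674333 m/s = 66.099174 s. 1 week = 604800 s, so 66.099174 s = 66.099174 / 604800 = 0.00010929096 week ≈ 0.0001093 week (4 s.f.).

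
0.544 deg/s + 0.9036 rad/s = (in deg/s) 52.32. Check: 1 deg/s = 0.017453293 rad/s, so 0.544 deg/s = 0.544 * 0.017453293 = 0.0094945911 rad/s. 0.9036 rad/s is already in rad/s. Sum: 0.0094945911 + 0.9036 = 0.91309459 rad/s. 1 deg/s = 0.017453293 rad/s, so 0.91309459 rad/s = 0.91309459 / 0.017453293 = 52.316466 deg/s ≈ 52.32 deg/s (4 s.f.).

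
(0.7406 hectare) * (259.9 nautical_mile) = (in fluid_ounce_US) 1 hectare = 10000 m^2, so 0.7406 hectare = 0.7406 * 10000 = 7406 m^2. 1 nautical_mile = 1852 m, so 259.9 nautical_mile = 259.9 * 1852 = 481334.8 m. Combine: 7406 m^2 * 481334.8 m = 3.5647655e+09 m^3. 1 fluid_ounce_US = 2.957353e-05 m^3, so 3.5647655e+09 m^3 = 3.5647655e+09 / 2.957353e-05 = 1.2053906e+14 fluid_ounce_US ≈ 1.205e+14 fluid_ounce_US (4 s.f.). Final answer: 1.205e+14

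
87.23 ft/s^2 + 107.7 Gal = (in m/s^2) 1 ft/s^2 = 0.3048 m/s^2, so 87.23 ft/s^2 = 87.23 * 0.3048 = 26.587704 m/s^2. 1 Gal = 0.01 m/s^2, so 107.7 Gal = 107.7 * 0.01 = 1.077 m/s^2. Sum: 26.587704 + 1.077 = 27.664704 m/s^2. Result: 27.664704 m/s^2 ≈ 27.66 m/s^2 (4 s.f.). Final answer: 27.66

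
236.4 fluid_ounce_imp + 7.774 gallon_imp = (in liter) 1 fluid_ounce_imp = 2.8413063e-05 m^3, so 236.4 fluid_ounce_imp = 236.4 * 2.8413063e-05 = 0.006716848 m^3. 1 gallon_imp = 0.00454609 m^3, so 7.774 gallon_imp = 7.774 * 0.00454609 = 0.035341304 m^3. Sum: 0.006716848 + 0.035341304 = 0.042058152 m^3. 1 liter = 0.001 m^3, so 0.042058152 m^3 = 0.042058152 / 0.001 = 42.058152 liter ≈ 42.06 liter (4 s.f.). Final answer: 42.06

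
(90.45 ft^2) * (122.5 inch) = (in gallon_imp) 5751. Check: 1 ft^2 = 0.09290304 m^2, so 90.45 ft^2 = 90.45 * 0.09290304 = 8.40308 m^2. 1 inch = 0.0254 m, so 122.5 inch = 122.5 * 0.0254 = 3.1115 m. Combine: 8.40308 m^2 * 3.1115 m = 26.146183 m^3. 1 gallon_imp = 0.00454609 m^3, so 26.146183 m^3 = 26.146183 / 0.00454609 = 5751.3563 gallon_imp ≈ 5751 gallon_imp (4 s.f.).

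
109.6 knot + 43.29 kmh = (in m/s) 1 knot = 0.51444444 m/s, so 109.6 knot = 109.6 * 0.51444444 = 56.383111 m/s. 1 kmh = 0.27777778 m/s, so 43.29 kmh = 43.29 * 0.27777778 = 12.025 m/s. Sum: 56.383111 + 12.025 = 68.408111 m/s. Result: 68.408111 m/s ≈ 68.41 m/s (4 s.f.). Final answer: 68.41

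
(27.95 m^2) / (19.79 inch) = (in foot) 182.4. Check: 27.95 m^2 is already in m^2. 1 inch = 0.0254 m, so 19.79 inch = 19.79 * 0.0254 = 0.502666 m. Combine: 27.95 m^2 / 0.502666 m = 55.603522 m. 1 foot = 0.3048 m, so 55.603522 m = 55.603522 / 0.3048 = 182.42625 foot ≈ 182.4 foot (4 s.f.).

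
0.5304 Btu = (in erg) 1 Btu = 1055.0559 J, so 0.5304 Btu = 0.5304 * 1055.0559 = 559.60162 J. 1 erg = 1e-07 J, so 559.60162 J = 559.60162 / 1e-07 = 5.5960162e+09 erg ≈ 5.596e+09 erg (4 s.f.). Final answer: 5.596e+09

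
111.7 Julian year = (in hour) 9.792e+05. Check: 1 Julian year = 31557600 s, so 111.7 Julian year = 111.7 * 31557600 = 3.5249839e+09 s. 1 hour = 3600 s, so 3.5249839e+09 s = 3.5249839e+09 / 3600 = 979162.2 hour ≈ 9.792e+05 hour (4 s.f.).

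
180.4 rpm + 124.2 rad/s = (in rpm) 1366. Check: 1 rpm = 0.10471976 rad/s, so 180.4 rpm = 180.4 * 0.10471976 = 18.891444 rad/s. 124.2 rad/s is already in rad/s. Sum: 18.891444 + 124.2 = 143.09144 rad/s. 1 rpm = 0.10471976 rad/s, so 143.09144 rad/s = 143.09144 / 0.10471976 = 1366.4226 rpm ≈ 1366 rpm (4 s.f.).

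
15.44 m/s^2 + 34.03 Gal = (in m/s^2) 15.44 m/s^2 is already in m/s^2. 1 Gal = 0.01 m/s^2, so 34.03 Gal = 34.03 * 0.01 = 0.3403 m/s^2. Sum: 15.44 + 0.3403 = 15.7803 m/s^2. Result: 15.7803 m/s^2 ≈ 15.78 m/s^2 (4 s.f.). Final answer: 15.78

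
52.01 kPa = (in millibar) 1 kPa = 1000 Pa, so 52.01 kPa = 52.01 * 1000 = 52010 Pa. 1 millibar = 100 Pa, so 52010 Pa = 52010 / 100 = 520.1 millibar. Final answer: 520.1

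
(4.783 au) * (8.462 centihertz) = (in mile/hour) 1.354e+11. Check: 1 au = 1.4959787e+11 m, so 4.783 au = 4.783 * 1.4959787e+11 = 7.1552662e+11 m. 1 centihertz = 0.01 Hz, so 8.462 centihertz = 8.462 * 0.01 = 0.08462 Hz. Combine: 7.1552662e+11 m * 0.08462 Hz = 6.0547862e+10 m/s. 1 mile/hour = 0.44704 m/s, so 6.0547862e+10 m/s = 6.0547862e+10 / 0.44704 = 1.3544171e+11 mile/hour ≈ 1.354e+11 mile/hour (4 s.f.).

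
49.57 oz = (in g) 1405. Check: 1 oz = 0.028349523 kg, so 49.57 oz = 49.57 * 0.028349523 = 1.4052859 kg. 1 g = 0.001 kg, so 1.4052859 kg = 1.4052859 / 0.001 = 1405.2859 g ≈ 1405 g (4 s.f.).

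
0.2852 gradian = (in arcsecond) 924. Check: 1 gradian = 0.015707963 rad, so 0.2852 gradian = 0.2852 * 0.015707963 = 0.0044799111 rad. 1 arcsecond = 4.8481368e-06 rad, so 0.0044799111 rad = 0.0044799111 / 4.8481368e-06 = 924.048 arcsecond ≈ 924 arcsecond (4 s.f.).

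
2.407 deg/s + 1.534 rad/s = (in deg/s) 90.3. Check: 1 deg/s = 0.017453293 rad/s, so 2.407 deg/s = 2.407 * 0.017453293 = 0.042010075 rad/s. 1.534 rad/s is already in rad/s. Sum: 0.042010075 + 1.534 = 1.5760101 rad/s. 1 deg/s = 0.017453293 rad/s, so 1.5760101 rad/s = 1.5760101 / 0.017453293 = 90.298726 deg/s ≈ 90.3 deg/s (4 s.f.).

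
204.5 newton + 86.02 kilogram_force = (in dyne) 1.048e+08. Check: 204.5 newton = 204.5 N. 1 kilogram_force = 9.80665 N, so 86.02 kilogram_force = 86.02 * 9.80665 = 843.56803 N. Sum: 204.5 + 843.56803 = 1048.068 N. 1 dyne = 1e-05 N, so 1048.068 N = 1048.068 / 1e-05 = 1.048068e+08 dyne ≈ 1.048e+08 dyne (4 s.f.).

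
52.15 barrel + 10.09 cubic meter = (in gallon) 4856. Check: 1 barrel = 0.15898729 m^3, so 52.15 barrel = 52.15 * 0.15898729 = 8.2911874 m^3. 10.09 cubic meter = 10.09 m^3. Sum: 8.2911874 + 10.09 = 18.381187 m^3. 1 gallon = 0.0037854118 m^3, so 18.381187 m^3 = 18.381187 / 0.0037854118 = 4855.796 gallon ≈ 4856 gallon (4 s.f.).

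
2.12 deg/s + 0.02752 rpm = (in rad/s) 1 deg/s = 0.017453293 rad/s, so 2.12 deg/s = 2.12 * 0.017453293 = 0.03700098 rad/s. 1 rpm = 0.10471976 rad/s, so 0.02752 rpm = 0.02752 * 0.10471976 = 0.0028818877 rad/s. Sum: 0.03700098 + 0.0028818877 = 0.039882868 rad/s. Result: 0.039882868 rad/s ≈ 0.03988 rad/s (4 s.f.). Final answer: 0.03988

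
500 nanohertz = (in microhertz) 0.5. Check: 1 nanohertz = 1e-09 Hz, so 500 nanohertz = 500 * 1e-09 = 5e-07 Hz. 1 microhertz = 1e-06 Hz, so 5e-07 Hz = 5e-07 / 1e-06 = 0.5 microhertz.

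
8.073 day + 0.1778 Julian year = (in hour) 1752. Check: 1 day = 86400 s, so 8.073 day = 8.073 * 86400 = 697507.2 s. 1 Julian year = 31557600 s, so 0.1778 Julian year = 0.1778 * 31557600 = 5610941.3 s. Sum: 697507.2 + 5610941.3 = 6308448.5 s. 1 hour = 3600 s, so 6308448.5 s = 6308448.5 / 3600 = 1752.3468 hour ≈ 1752 hour (4 s.f.).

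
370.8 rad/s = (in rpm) 1 rpm = 0.10471976 rad/s, so 370.8 rad/s = 370.8 / 0.10471976 = 3540.8792 rpm ≈ 3541 rpm (4 s.f.). Final answer: 3541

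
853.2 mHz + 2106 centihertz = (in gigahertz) 2.191e-08. Check: 1 mHz = 0.001 Hz, so 853.2 mHz = 853.2 * 0.001 = 0.8532 Hz. 1 centihertz = 0.01 Hz, so 2106 centihertz = 2106 * 0.01 = 21.06 Hz. Sum: 0.8532 + 21.06 = 21.9132 Hz. 1 gigahertz = 1e+09 Hz, so 21.9132 Hz = 21.9132 / 1e+09 = 2.19132e-08 gigahertz ≈ 2.191e-08 gigahertz (4 s.f.).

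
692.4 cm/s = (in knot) 1 cm/s = 0.01 m/s, so 692.4 cm/s = 692.4 * 0.01 = 6.924 m/s. 1 knot = 0.51444444 m/s, so 6.924 m/s = 6.924 / 0.51444444 = 13.459179 knot ≈ 13.46 knot (4 s.f.). Final answer: 13.46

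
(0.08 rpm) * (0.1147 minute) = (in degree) 1 rpm = 0.10471976 rad/s, so 0.08 rpm = 0.08 * 0.10471976 = 0.0083775804 rad/s. 1 minute = 60 s, so 0.1147 minute = 0.1147 * 60 = 6.882 s. Combine: 0.0083775804 rad/s * 6.882 s = 0.057654508 rad. 1 degree = 0.017453293 rad, so 0.057654508 rad = 0.057654508 / 0.017453293 = 3.30336 degree ≈ 3.303 degree (4 s.f.). Final answer: 3.303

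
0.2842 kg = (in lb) 1 lb = 0.45359237 kg, so 0.2842 kg = 0.2842 / 0.45359237 = 0.62655375 lb ≈ 0.6266 lb (4 s.f.). Final answer: 0.6266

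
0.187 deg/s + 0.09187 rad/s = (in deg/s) 1 deg/s = 0.017453293 rad/s, so 0.187 deg/s = 0.187 * 0.017453293 = 0.0032637657 rad/s. 0.09187 rad/s is already in rad/s. Sum: 0.0032637657 + 0.09187 = 0.095133766 rad/s. 1 deg/s = 0.017453293 rad/s, so 0.095133766 rad/s = 0.095133766 / 0.017453293 = 5.4507633 deg/s ≈ 5.451 deg/s (4 s.f.). Final answer: 5.451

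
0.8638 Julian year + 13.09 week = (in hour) 1 Julian year = 31557600 s, so 0.8638 Julian year = 0.8638 * 31557600 = 27259455 s. 1 week = 604800 s, so 13.09 week = 13.09 * 604800 = 7916832 s. Sum: 27259455 + 7916832 = 35176287 s. 1 hour = 3600 s, so 35176287 s = 35176287 / 3600 = 9771.1908 hour ≈ 9771 hour (4 s.f.). Final answer: 9771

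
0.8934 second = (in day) 1.034e-05. Check: 0.8934 second = 0.8934 s. 1 day = 86400 s, so 0.8934 s = 0.8934 / 86400 = 1.0340278e-05 day ≈ 1.034e-05 day (4 s.f.).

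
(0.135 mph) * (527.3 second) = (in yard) 34.8. Check: 1 mph = 0.44704 m/s, so 0.135 mph = 0.135 * 0.44704 = 0.0603504 m/s. 527.3 second = 527.3 s. Combine: 0.0603504 m/s * 527.3 s = 31.822766 m. 1 yard = 0.9144 m, so 31.822766 m = 31.822766 / 0.9144 = 34.8018 yard ≈ 34.8 yard (4 s.f.).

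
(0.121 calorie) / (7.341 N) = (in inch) 2.715. Check: 1 calorie = 4.184 J, so 0.121 calorie = 0.121 * 4.184 = 0.506264 J. 7.341 N is already in N. Combine: 0.506264 J / 7.341 N = 0.068963901 m. 1 inch = 0.0254 m, so 0.068963901 m = 0.068963901 / 0.0254 = 2.7151142 inch ≈ 2.715 inch (4 s.f.).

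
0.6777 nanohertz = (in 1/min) 1 nanohertz = 1e-09 Hz, so 0.6777 nanohertz = 0.6777 * 1e-09 = 6.777e-10 Hz. 1 1/min = 0.016666667 Hz, so 6.777e-10 Hz = 6.777e-10 / 0.016666667 = 4.0662e-08 1/min ≈ 4.066e-08 1/min (4 s.f.). Final answer: 4.066e-08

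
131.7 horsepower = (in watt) 1 horsepower = 745.69987 W, so 131.7 horsepower = 131.7 * 745.69987 = 98208.673 W. 98208.673 W = 98208.673 watt ≈ 9.821e+04 watt (4 s.f.). Final answer: 9.821e+04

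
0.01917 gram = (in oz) 1 gram = 0.001 kg, so 0.01917 gram = 0.01917 * 0.001 = 1.917e-05 kg. 1 oz = 0.028349523 kg, so 1.917e-05 kg = 1.917e-05 / 0.028349523 = 0.00067620185 oz ≈ 0.0006762 oz (4 s.f.). Final answer: 0.0006762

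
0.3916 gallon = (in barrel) 1 gallon = 0.0037854118 m^3, so 0.3916 gallon = 0.3916 * 0.0037854118 = 0.0014823673 m^3. 1 barrel = 0.15898729 m^3, so 0.0014823673 m^3 = 0.0014823673 / 0.15898729 = 0.0093238095 barrel ≈ 0.009324 barrel (4 s.f.). Final answer: 0.009324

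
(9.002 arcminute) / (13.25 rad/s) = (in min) 3.294e-06. Check: 1 arcminute = 0.00029088821 rad, so 9.002 arcminute = 9.002 * 0.00029088821 = 0.0026185757 rad. 13.25 rad/s is already in rad/s. Combine: 0.0026185757 rad / 13.25 rad/s = 0.00019762835 s. 1 min = 60 s, so 0.00019762835 s = 0.00019762835 / 60 = 3.2938059e-06 min ≈ 3.294e-06 min (4 s.f.).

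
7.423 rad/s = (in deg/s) 425.3. Check: 1 deg/s = 0.017453293 rad/s, so 7.423 rad/s = 7.423 / 0.017453293 = 425.30657 deg/s ≈ 425.3 deg/s (4 s.f.).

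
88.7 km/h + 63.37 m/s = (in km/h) 1 km/h = 0.27777778 m/s, so 88.7 km/h = 88.7 * 0.27777778 = 24.638889 m/s. 63.37 m/s is already in m/s. Sum: 24.638889 + 63.37 = 88.008889 m/s. 1 km/h = 0.27777778 m/s, so 88.008889 m/s = 88.008889 / 0.27777778 = 316.832 km/h ≈ 316.8 km/h (4 s.f.). Final answer: 316.8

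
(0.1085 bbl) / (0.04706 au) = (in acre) 1 bbl = 0.15898729 m^3, so 0.1085 bbl = 0.1085 * 0.15898729 = 0.017250121 m^3. 1 au = 1.4959787e+11 m, so 0.04706 au = 0.04706 * 1.4959787e+11 = 7.0400758e+09 m. Combine: 0.017250121 m^3 / 7.0400758e+09 m = 2.450275e-12 m^2. 1 acre = 4046.8564 m^2, so 2.450275e-12 m^2 = 2.450275e-12 / 4046.8564 = 6.0547613e-16 acre ≈ 6.055e-16 acre (4 s.f.). Final answer: 6.055e-16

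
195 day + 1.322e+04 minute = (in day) 204.2. Check: 1 day = 86400 s, so 195 day = 195 * 86400 = 16848000 s. 1 minute = 60 s, so 1.322e+04 minute = 1.322e+04 * 60 = 793200 s. Sum: 16848000 + 793200 = 17641200 s. 1 day = 86400 s, so 17641200 s = 17641200 / 86400 = 204.18056 day ≈ 204.2 day (4 s.f.).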